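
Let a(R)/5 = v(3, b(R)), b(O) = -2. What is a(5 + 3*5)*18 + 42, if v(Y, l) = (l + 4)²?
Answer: 402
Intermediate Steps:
v(Y, l) = (4 + l)²
a(R) = 20 (a(R) = 5*(4 - 2)² = 5*2² = 5*4 = 20)
a(5 + 3*5)*18 + 42 = 20*18 + 42 = 360 + 42 = 402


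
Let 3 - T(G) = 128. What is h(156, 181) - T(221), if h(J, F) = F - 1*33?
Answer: 273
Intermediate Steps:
h(J, F) = -33 + F (h(J, F) = F - 33 = -33 + F)
T(G) = -125 (T(G) = 3 - 1*128 = 3 - 128 = -125)
h(156, 181) - T(221) = (-33 + 181) - 1*(-125) = 148 + 125 = 273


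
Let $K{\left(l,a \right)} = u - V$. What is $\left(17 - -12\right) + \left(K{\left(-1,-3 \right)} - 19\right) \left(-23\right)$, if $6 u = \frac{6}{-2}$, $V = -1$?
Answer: $\frac{909}{2} \approx 454.5$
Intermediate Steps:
$u = - \frac{1}{2}$ ($u = \frac{6 \frac{1}{-2}}{6} = \frac{6 \left(- \frac{1}{2}\right)}{6} = \frac{1}{6} \left(-3\right) = - \frac{1}{2} \approx -0.5$)
$K{\left(l,a \right)} = \frac{1}{2}$ ($K{\left(l,a \right)} = - \frac{1}{2} - -1 = - \frac{1}{2} + 1 = \frac{1}{2}$)
$\left(17 - -12\right) + \left(K{\left(-1,-3 \right)} - 19\right) \left(-23\right) = \left(17 - -12\right) + \left(\frac{1}{2} - 19\right) \left(-23\right) = \left(17 + 12\right) + \left(\frac{1}{2} - 19\right) \left(-23\right) = 29 - - \frac{851}{2} = 29 + \frac{851}{2} = \frac{909}{2}$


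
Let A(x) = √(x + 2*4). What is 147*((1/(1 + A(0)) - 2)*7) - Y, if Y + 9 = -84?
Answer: -2112 + 294*√2 ≈ -1696.2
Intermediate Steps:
Y = -93 (Y = -9 - 84 = -93)
A(x) = √(8 + x) (A(x) = √(x + 8) = √(8 + x))
147*((1/(1 + A(0)) - 2)*7) - Y = 147*((1/(1 + √(8 + 0)) - 2)*7) - 1*(-93) = 147*((1/(1 + √8) - 2)*7) + 93 = 147*((1/(1 + 2*√2) - 2)*7) + 93 = 147*((-2 + 1/(1 + 2*√2))*7) + 93 = 147*(-14 + 7/(1 + 2*√2)) + 93 = (-2058 + 1029/(1 + 2*√2)) + 93 = -1965 + 1029/(1 + 2*√2)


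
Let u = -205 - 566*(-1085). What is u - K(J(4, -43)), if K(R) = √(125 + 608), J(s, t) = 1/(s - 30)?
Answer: 613905 - √733 ≈ 6.1388e+5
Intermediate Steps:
J(s, t) = 1/(-30 + s)
u = 613905 (u = -205 + 614110 = 613905)
K(R) = √733
u - K(J(4, -43)) = 613905 - √733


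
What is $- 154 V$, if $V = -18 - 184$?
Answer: $31108$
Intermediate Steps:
$V = -202$ ($V = -18 - 184 = -202$)
$- 154 V = \left(-154\right) \left(-202\right) = 31108$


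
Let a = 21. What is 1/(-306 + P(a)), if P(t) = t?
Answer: -1/285 ≈ -0.0035088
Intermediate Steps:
1/(-306 + P(a)) = 1/(-306 + 21) = 1/(-285) = -1/285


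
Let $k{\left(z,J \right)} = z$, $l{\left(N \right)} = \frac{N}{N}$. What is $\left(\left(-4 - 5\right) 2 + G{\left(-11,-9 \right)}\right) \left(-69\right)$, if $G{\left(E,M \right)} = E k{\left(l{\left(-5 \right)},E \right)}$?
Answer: $2001$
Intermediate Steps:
$l{\left(N \right)} = 1$
$G{\left(E,M \right)} = E$ ($G{\left(E,M \right)} = E 1 = E$)
$\left(\left(-4 - 5\right) 2 + G{\left(-11,-9 \right)}\right) \left(-69\right) = \left(\left(-4 - 5\right) 2 - 11\right) \left(-69\right) = \left(\left(-9\right) 2 - 11\right) \left(-69\right) = \left(-18 - 11\right) \left(-69\right) = \left(-29\right) \left(-69\right) = 2001$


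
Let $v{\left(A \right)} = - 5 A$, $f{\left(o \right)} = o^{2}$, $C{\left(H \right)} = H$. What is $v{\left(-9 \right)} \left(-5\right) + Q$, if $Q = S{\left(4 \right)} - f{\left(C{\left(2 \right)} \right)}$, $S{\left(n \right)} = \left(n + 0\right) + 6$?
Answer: $-219$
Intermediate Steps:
$S{\left(n \right)} = 6 + n$ ($S{\left(n \right)} = n + 6 = 6 + n$)
$Q = 6$ ($Q = \left(6 + 4\right) - 2^{2} = 10 - 4 = 6$)
$v{\left(-9 \right)} \left(-5\right) + Q = \left(-5\right) \left(-9\right) \left(-5\right) + 6 = 45 \left(-5\right) + 6 = -225 + 6 = -219$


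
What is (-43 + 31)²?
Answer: 144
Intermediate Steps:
(-43 + 31)² = (-12)² = 144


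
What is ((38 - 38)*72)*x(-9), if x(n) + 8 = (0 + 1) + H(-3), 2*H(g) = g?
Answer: 0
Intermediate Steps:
H(g) = g/2
x(n) = -17/2 (x(n) = -8 + ((0 + 1) + (½)*(-3)) = -8 + (1 - 3/2) = -8 - ½ = -17/2)
((38 - 38)*72)*x(-9) = ((38 - 38)*72)*(-17/2) = (0*72)*(-17/2) = 0*(-17/2) = 0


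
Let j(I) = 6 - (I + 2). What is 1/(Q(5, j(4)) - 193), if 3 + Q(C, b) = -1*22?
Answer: -1/218 ≈ -0.0045872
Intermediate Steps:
j(I) = 4 - I (j(I) = 6 - (2 + I) = 6 + (-2 - I) = 4 - I)
Q(C, b) = -25 (Q(C, b) = -3 - 1*22 = -3 - 22 = -25)
1/(Q(5, j(4)) - 193) = 1/(-25 - 193) = 1/(-218) = -1/218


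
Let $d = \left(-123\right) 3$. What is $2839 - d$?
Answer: $3208$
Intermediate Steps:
$d = -369$
$2839 - d = 2839 - -369 = 2839 + 369 = 3208$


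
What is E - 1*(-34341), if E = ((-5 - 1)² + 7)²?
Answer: 36190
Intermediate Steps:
E = 1849 (E = ((-6)² + 7)² = (36 + 7)² = 43² = 1849)
E - 1*(-34341) = 1849 - 1*(-34341) = 1849 + 34341 = 36190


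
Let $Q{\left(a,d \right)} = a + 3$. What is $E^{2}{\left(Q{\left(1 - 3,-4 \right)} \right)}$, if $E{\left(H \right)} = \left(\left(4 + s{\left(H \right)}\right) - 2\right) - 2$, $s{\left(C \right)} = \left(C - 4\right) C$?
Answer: $9$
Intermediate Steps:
$Q{\left(a,d \right)} = 3 + a$
$s{\left(C \right)} = C \left(-4 + C\right)$ ($s{\left(C \right)} = \left(-4 + C\right) C = C \left(-4 + C\right)$)
$E{\left(H \right)} = H \left(-4 + H\right)$ ($E{\left(H \right)} = \left(\left(4 + H \left(-4 + H\right)\right) - 2\right) - 2 = \left(2 + H \left(-4 + H\right)\right) - 2 = H \left(-4 + H\right)$)
$E^{2}{\left(Q{\left(1 - 3,-4 \right)} \right)} = \left(\left(3 + \left(1 - 3\right)\right) \left(-4 + \left(3 + \left(1 - 3\right)\right)\right)\right)^{2} = \left(\left(3 - 2\right) \left(-4 + \left(3 - 2\right)\right)\right)^{2} = \left(1 \left(-4 + 1\right)\right)^{2} = \left(1 \left(-3\right)\right)^{2} = \left(-3\right)^{2} = 9$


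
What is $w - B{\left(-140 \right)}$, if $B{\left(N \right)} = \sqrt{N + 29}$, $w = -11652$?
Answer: $-11652 - i \sqrt{111} \approx -11652.0 - 10.536 i$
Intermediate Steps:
$B{\left(N \right)} = \sqrt{29 + N}$
$w - B{\left(-140 \right)} = -11652 - \sqrt{29 - 140} = -11652 - \sqrt{-111} = -11652 - i \sqrt{111}$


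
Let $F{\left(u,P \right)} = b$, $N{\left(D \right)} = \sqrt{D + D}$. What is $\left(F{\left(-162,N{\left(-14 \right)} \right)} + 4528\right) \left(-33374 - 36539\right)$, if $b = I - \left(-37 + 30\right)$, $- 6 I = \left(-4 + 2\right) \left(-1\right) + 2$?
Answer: $- \frac{951026539}{3} \approx -3.1701 \cdot 10^{8}$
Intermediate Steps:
$I = - \frac{2}{3}$ ($I = - \frac{\left(-4 + 2\right) \left(-1\right) + 2}{6} = - \frac{\left(-2\right) \left(-1\right) + 2}{6} = - \frac{2 + 2}{6} = \left(- \frac{1}{6}\right) 4 = - \frac{2}{3} \approx -0.66667$)
$N{\left(D \right)} = \sqrt{2} \sqrt{D}$ ($N{\left(D \right)} = \sqrt{2 D} = \sqrt{2} \sqrt{D}$)
$b = \frac{19}{3}$ ($b = - \frac{2}{3} - \left(-37 + 30\right) = - \frac{2}{3} - -7 = - \frac{2}{3} + 7 = \frac{19}{3} \approx 6.3333$)
$F{\left(u,P \right)} = \frac{19}{3}$
$\left(F{\left(-162,N{\left(-14 \right)} \right)} + 4528\right) \left(-33374 - 36539\right) = \left(\frac{19}{3} + 4528\right) \left(-33374 - 36539\right) = \frac{13603}{3} \left(-69913\right) = - \frac{951026539}{3}$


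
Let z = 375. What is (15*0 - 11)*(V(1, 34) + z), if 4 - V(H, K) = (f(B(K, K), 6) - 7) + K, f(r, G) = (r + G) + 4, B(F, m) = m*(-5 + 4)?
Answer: -4136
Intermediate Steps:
B(F, m) = -m (B(F, m) = m*(-1) = -m)
f(r, G) = 4 + G + r (f(r, G) = (G + r) + 4 = 4 + G + r)
V(H, K) = 1 (V(H, K) = 4 - (((4 + 6 - K) - 7) + K) = 4 - (((10 - K) - 7) + K) = 4 - ((3 - K) + K) = 4 - 1*3 = 4 - 3 = 1)
(15*0 - 11)*(V(1, 34) + z) = (15*0 - 11)*(1 + 375) = (0 - 11)*376 = -11*376 = -4136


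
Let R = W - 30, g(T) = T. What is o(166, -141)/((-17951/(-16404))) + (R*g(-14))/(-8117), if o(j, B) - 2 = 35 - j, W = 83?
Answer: -17163193930/145708267 ≈ -117.79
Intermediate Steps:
R = 53 (R = 83 - 30 = 53)
o(j, B) = 37 - j (o(j, B) = 2 + (35 - j) = 37 - j)
o(166, -141)/((-17951/(-16404))) + (R*g(-14))/(-8117) = (37 - 1*166)/((-17951/(-16404))) + (53*(-14))/(-8117) = (37 - 166)/((-17951*(-1/16404))) - 742*(-1/8117) = -129/17951/16404 + 742/8117 = -129*16404/17951 + 742/8117 = -2116116/17951 + 742/8117 = -17163193930/145708267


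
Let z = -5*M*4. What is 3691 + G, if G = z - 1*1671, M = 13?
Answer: 1760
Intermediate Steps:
z = -260 (z = -5*13*4 = -65*4 = -260)
G = -1931 (G = -260 - 1*1671 = -260 - 1671 = -1931)
3691 + G = 3691 - 1931 = 1760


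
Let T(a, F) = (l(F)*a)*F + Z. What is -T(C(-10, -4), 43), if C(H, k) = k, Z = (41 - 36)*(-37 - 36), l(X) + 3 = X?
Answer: 7245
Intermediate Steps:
l(X) = -3 + X
Z = -365 (Z = 5*(-73) = -365)
T(a, F) = -365 + F*a*(-3 + F) (T(a, F) = ((-3 + F)*a)*F - 365 = (a*(-3 + F))*F - 365 = F*a*(-3 + F) - 365 = -365 + F*a*(-3 + F))
-T(C(-10, -4), 43) = -(-365 + 43*(-4)*(-3 + 43)) = -(-365 + 43*(-4)*40) = -(-365 - 6880) = -1*(-7245) = 7245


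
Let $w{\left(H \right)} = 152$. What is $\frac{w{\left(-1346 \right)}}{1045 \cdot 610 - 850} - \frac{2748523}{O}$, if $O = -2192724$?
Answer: $\frac{72918459827}{58162004100} \approx 1.2537$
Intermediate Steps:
$\frac{w{\left(-1346 \right)}}{1045 \cdot 610 - 850} - \frac{2748523}{O} = \frac{152}{1045 \cdot 610 - 850} - \frac{2748523}{-2192724} = \frac{152}{637450 - 850} - - \frac{2748523}{2192724} = \frac{152}{636600} + \frac{2748523}{2192724} = 152 \cdot \frac{1}{636600} + \frac{2748523}{2192724} = \frac{19}{79575} + \frac{2748523}{2192724} = \frac{72918459827}{58162004100}$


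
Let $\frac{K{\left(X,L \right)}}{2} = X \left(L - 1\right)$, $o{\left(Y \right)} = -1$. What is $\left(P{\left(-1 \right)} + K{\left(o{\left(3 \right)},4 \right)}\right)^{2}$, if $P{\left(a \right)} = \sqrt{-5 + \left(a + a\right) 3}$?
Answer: $\left(6 - i \sqrt{11}\right)^{2} \approx 25.0 - 39.799 i$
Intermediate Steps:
$K{\left(X,L \right)} = 2 X \left(-1 + L\right)$ ($K{\left(X,L \right)} = 2 X \left(L - 1\right) = 2 X \left(-1 + L\right)$)
$P{\left(a \right)} = \sqrt{-5 + 6 a}$ ($P{\left(a \right)} = \sqrt{-5 + 2 a 3} = \sqrt{-5 + 6 a}$)
$\left(P{\left(-1 \right)} + K{\left(o{\left(3 \right)},4 \right)}\right)^{2} = \left(\sqrt{-5 + 6 \left(-1\right)} + 2 \left(-1\right) \left(-1 + 4\right)\right)^{2} = \left(\sqrt{-5 - 6} + 2 \left(-1\right) 3\right)^{2} = \left(\sqrt{-11} - 6\right)^{2} = \left(i \sqrt{11} - 6\right)^{2} = \left(-6 + i \sqrt{11}\right)^{2}$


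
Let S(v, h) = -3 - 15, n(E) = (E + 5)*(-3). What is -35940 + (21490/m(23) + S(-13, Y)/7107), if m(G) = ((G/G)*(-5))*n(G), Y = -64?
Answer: -510123913/14214 ≈ -35889.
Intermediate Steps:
n(E) = -15 - 3*E (n(E) = (5 + E)*(-3) = -15 - 3*E)
S(v, h) = -18
m(G) = 75 + 15*G (m(G) = ((G/G)*(-5))*(-15 - 3*G) = (1*(-5))*(-15 - 3*G) = -5*(-15 - 3*G) = 75 + 15*G)
-35940 + (21490/m(23) + S(-13, Y)/7107) = -35940 + (21490/(75 + 15*23) - 18/7107) = -35940 + (21490/(75 + 345) - 18*1/7107) = -35940 + (21490/420 - 6/2369) = -35940 + (21490*(1/420) - 6/2369) = -35940 + (307/6 - 6/2369) = -35940 + 727247/14214 = -510123913/14214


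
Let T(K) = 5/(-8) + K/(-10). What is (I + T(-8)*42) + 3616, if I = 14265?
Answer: 357767/20 ≈ 17888.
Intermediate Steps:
T(K) = -5/8 - K/10 (T(K) = 5*(-⅛) + K*(-⅒) = -5/8 - K/10)
(I + T(-8)*42) + 3616 = (14265 + (-5/8 - ⅒*(-8))*42) + 3616 = (14265 + (-5/8 + ⅘)*42) + 3616 = (14265 + (7/40)*42) + 3616 = (14265 + 147/20) + 3616 = 285447/20 + 3616 = 357767/20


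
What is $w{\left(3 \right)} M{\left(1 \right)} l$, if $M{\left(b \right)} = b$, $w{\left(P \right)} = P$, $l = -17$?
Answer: $-51$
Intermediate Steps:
$w{\left(3 \right)} M{\left(1 \right)} l = 3 \cdot 1 \left(-17\right) = 3 \left(-17\right) = -51$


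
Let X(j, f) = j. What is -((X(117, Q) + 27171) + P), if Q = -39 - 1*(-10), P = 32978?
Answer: -60266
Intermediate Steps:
Q = -29 (Q = -39 + 10 = -29)
-((X(117, Q) + 27171) + P) = -((117 + 27171) + 32978) = -(27288 + 32978) = -1*60266 = -60266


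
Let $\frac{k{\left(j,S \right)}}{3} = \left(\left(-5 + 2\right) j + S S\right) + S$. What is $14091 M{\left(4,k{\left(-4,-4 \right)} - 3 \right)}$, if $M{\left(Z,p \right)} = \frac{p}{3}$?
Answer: $324093$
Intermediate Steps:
$k{\left(j,S \right)} = - 9 j + 3 S + 3 S^{2}$ ($k{\left(j,S \right)} = 3 \left(\left(\left(-5 + 2\right) j + S S\right) + S\right) = 3 \left(\left(- 3 j + S^{2}\right) + S\right) = 3 \left(\left(S^{2} - 3 j\right) + S\right) = 3 \left(S + S^{2} - 3 j\right) = - 9 j + 3 S + 3 S^{2}$)
$M{\left(Z,p \right)} = \frac{p}{3}$ ($M{\left(Z,p \right)} = p \frac{1}{3} = \frac{p}{3}$)
$14091 M{\left(4,k{\left(-4,-4 \right)} - 3 \right)} = 14091 \frac{\left(\left(-9\right) \left(-4\right) + 3 \left(-4\right) + 3 \left(-4\right)^{2}\right) - 3}{3} = 14091 \frac{\left(36 - 12 + 3 \cdot 16\right) - 3}{3} = 14091 \frac{\left(36 - 12 + 48\right) - 3}{3} = 14091 \frac{72 - 3}{3} = 14091 \cdot \frac{1}{3} \cdot 69 = 14091 \cdot 23 = 324093$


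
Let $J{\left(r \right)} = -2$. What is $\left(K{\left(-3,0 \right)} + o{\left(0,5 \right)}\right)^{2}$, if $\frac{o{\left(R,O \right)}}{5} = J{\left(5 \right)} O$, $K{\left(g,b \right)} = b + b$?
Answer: $2500$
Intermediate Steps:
$K{\left(g,b \right)} = 2 b$
$o{\left(R,O \right)} = - 10 O$ ($o{\left(R,O \right)} = 5 \left(- 2 O\right) = - 10 O$)
$\left(K{\left(-3,0 \right)} + o{\left(0,5 \right)}\right)^{2} = \left(2 \cdot 0 - 50\right)^{2} = \left(0 - 50\right)^{2} = \left(-50\right)^{2} = 2500$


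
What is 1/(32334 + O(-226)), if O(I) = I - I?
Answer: 1/32334 ≈ 3.0927e-5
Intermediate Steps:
O(I) = 0
1/(32334 + O(-226)) = 1/(32334 + 0) = 1/32334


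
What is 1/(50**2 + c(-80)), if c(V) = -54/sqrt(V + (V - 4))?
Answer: 102500/256250729 - 27*I*sqrt(41)/256250729 ≈ 0.0004 - 6.7467e-7*I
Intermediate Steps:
c(V) = -54/sqrt(-4 + 2*V) (c(V) = -54/sqrt(V + (-4 + V)) = -54/sqrt(-4 + 2*V))
1/(50**2 + c(-80)) = 1/(50**2 - 27*sqrt(2)/sqrt(-2 - 80)) = 1/(2500 - 27*sqrt(2)/sqrt(-82)) = 1/(2500 - 27*sqrt(2)*(-I*sqrt(82)/82)) = 1/(2500 + 27*I*sqrt(41)/41)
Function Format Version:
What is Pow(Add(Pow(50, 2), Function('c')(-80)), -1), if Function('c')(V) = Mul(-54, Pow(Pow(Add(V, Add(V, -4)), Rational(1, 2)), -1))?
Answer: Add(Rational(102500, 256250729), Mul(Rational(-27, 256250729), I, Pow(41, Rational(1, 2)))) ≈ Add(0.00040000, Mul(-6.7467e-7, I))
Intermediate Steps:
Function('c')(V) = Mul(-54, Pow(Add(-4, Mul(2, V)), Rational(-1, 2))) (Function('c')(V) = Mul(-54, Pow(Pow(Add(V, Add(-4, V)), Rational(1, 2)), -1)) = Mul(-54, Pow(Pow(Add(-4, Mul(2, V)), Rational(1, 2)), -1)) = Mul(-54, Pow(Add(-4, Mul(2, V)), Rational(-1, 2))))
Pow(Add(Pow(50, 2), Function('c')(-80)), -1) = Pow(Add(Pow(50, 2), Mul(-27, Pow(2, Rational(1, 2)), Pow(Add(-2, -80), Rational(-1, 2)))), -1) = Pow(Add(2500, Mul(-27, Pow(2, Rational(1, 2)), Pow(-82, Rational(-1, 2)))), -1) = Pow(Add(2500, Mul(-27, Pow(2, Rational(1, 2)), Mul(Rational(-1, 82), I, Pow(82, Rational(1, 2))))), -1) = Pow(Add(2500, Mul(Rational(27, 41), I, Pow(41, Rational(1, 2)))), -1)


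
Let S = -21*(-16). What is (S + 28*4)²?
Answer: 200704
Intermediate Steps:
S = 336
(S + 28*4)² = (336 + 28*4)² = (336 + 112)² = 448² = 200704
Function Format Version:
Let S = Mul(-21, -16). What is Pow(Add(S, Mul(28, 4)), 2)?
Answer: 200704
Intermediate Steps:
S = 336
Pow(Add(S, Mul(28, 4)), 2) = Pow(Add(336, Mul(28, 4)), 2) = Pow(Add(336, 112), 2) = Pow(448, 2) = 200704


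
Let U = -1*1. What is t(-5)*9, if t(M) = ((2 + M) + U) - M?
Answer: 9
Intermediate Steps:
U = -1
t(M) = 1 (t(M) = ((2 + M) - 1) - M = (1 + M) - M = 1)
t(-5)*9 = 1*9 = 9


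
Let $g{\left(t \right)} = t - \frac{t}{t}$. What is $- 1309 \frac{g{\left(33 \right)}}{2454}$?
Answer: $- \frac{20944}{1227} \approx -17.069$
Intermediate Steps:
$g{\left(t \right)} = -1 + t$ ($g{\left(t \right)} = t - 1 = -1 + t$)
$- 1309 \frac{g{\left(33 \right)}}{2454} = - 1309 \frac{-1 + 33}{2454} = - 1309 \cdot 32 \cdot \frac{1}{2454} = \left(-1309\right) \frac{16}{1227} = - \frac{20944}{1227}$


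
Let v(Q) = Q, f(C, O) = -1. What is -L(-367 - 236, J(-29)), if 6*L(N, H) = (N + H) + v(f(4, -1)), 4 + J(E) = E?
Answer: 637/6 ≈ 106.17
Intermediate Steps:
J(E) = -4 + E
L(N, H) = -⅙ + H/6 + N/6 (L(N, H) = ((N + H) - 1)/6 = ((H + N) - 1)/6 = (-1 + H + N)/6 = -⅙ + H/6 + N/6)
-L(-367 - 236, J(-29)) = -(-⅙ + (-4 - 29)/6 + (-367 - 236)/6) = -(-⅙ + (⅙)*(-33) + (⅙)*(-603)) = -(-⅙ - 11/2 - 201/2) = -1*(-637/6) = 637/6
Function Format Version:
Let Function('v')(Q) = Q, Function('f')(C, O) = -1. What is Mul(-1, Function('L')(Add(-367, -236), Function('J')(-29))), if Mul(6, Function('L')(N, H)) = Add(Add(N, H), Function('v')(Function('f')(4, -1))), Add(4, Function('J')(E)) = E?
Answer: Rational(637, 6) ≈ 106.17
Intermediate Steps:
Function('J')(E) = Add(-4, E)
Function('L')(N, H) = Add(Rational(-1, 6), Mul(Rational(1, 6), H), Mul(Rational(1, 6), N)) (Function('L')(N, H) = Mul(Rational(1, 6), Add(Add(N, H), -1)) = Mul(Rational(1, 6), Add(Add(H, N), -1)) = Mul(Rational(1, 6), Add(-1, H, N)) = Add(Rational(-1, 6), Mul(Rational(1, 6), H), Mul(Rational(1, 6), N)))
Mul(-1, Function('L')(Add(-367, -236), Function('J')(-29))) = Mul(-1, Add(Rational(-1, 6), Mul(Rational(1, 6), Add(-4, -29)), Mul(Rational(1, 6), Add(-367, -236)))) = Mul(-1, Add(Rational(-1, 6), Mul(Rational(1, 6), -33), Mul(Rational(1, 6), -603))) = Mul(-1, Add(Rational(-1, 6), Rational(-11, 2), Rational(-201, 2))) = Mul(-1, Rational(-637, 6)) = Rational(637, 6)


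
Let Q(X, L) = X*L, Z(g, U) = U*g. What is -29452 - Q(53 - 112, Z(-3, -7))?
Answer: -28213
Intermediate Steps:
Q(X, L) = L*X
-29452 - Q(53 - 112, Z(-3, -7)) = -29452 - (-7*(-3))*(53 - 112) = -29452 - 21*(-59) = -29452 - 1*(-1239) = -29452 + 1239 = -28213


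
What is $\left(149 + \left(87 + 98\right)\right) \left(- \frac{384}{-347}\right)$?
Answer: $\frac{128256}{347} \approx 369.61$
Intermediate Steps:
$\left(149 + \left(87 + 98\right)\right) \left(- \frac{384}{-347}\right) = \left(149 + 185\right) \left(\left(-384\right) \left(- \frac{1}{347}\right)\right) = 334 \cdot \frac{384}{347} = \frac{128256}{347}$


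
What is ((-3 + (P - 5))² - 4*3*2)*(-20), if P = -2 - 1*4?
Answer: -3440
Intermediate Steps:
P = -6 (P = -2 - 4 = -6)
((-3 + (P - 5))² - 4*3*2)*(-20) = ((-3 + (-6 - 5))² - 4*3*2)*(-20) = ((-3 - 11)² - 12*2)*(-20) = ((-14)² - 24)*(-20) = (196 - 24)*(-20) = 172*(-20) = -3440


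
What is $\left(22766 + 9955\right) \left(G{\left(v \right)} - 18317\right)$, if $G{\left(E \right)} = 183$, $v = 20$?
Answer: $-593362614$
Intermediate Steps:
$\left(22766 + 9955\right) \left(G{\left(v \right)} - 18317\right) = \left(22766 + 9955\right) \left(183 - 18317\right) = 32721 \left(-18134\right) = -593362614$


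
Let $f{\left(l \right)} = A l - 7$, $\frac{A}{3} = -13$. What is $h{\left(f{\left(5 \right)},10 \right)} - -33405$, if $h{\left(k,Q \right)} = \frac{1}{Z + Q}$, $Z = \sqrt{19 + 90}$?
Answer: $\frac{300635}{9} + \frac{\sqrt{109}}{9} \approx 33405.0$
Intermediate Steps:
$Z = \sqrt{109} \approx 10.44$
$A = -39$ ($A = 3 \left(-13\right) = -39$)
$f{\left(l \right)} = -7 - 39 l$ ($f{\left(l \right)} = - 39 l - 7 = -7 - 39 l$)
$h{\left(k,Q \right)} = \frac{1}{Q + \sqrt{109}}$ ($h{\left(k,Q \right)} = \frac{1}{\sqrt{109} + Q} = \frac{1}{Q + \sqrt{109}}$)
$h{\left(f{\left(5 \right)},10 \right)} - -33405 = \frac{1}{10 + \sqrt{109}} - -33405 = \frac{1}{10 + \sqrt{109}} + 33405 = 33405 + \frac{1}{10 + \sqrt{109}}$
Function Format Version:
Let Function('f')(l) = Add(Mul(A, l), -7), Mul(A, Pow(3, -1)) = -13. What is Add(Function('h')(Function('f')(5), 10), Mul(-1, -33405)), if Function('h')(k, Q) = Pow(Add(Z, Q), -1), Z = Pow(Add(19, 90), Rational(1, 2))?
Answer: Add(Rational(300635, 9), Mul(Rational(1, 9), Pow(109, Rational(1, 2)))) ≈ 33405.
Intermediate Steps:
Z = Pow(109, Rational(1, 2)) ≈ 10.440
A = -39 (A = Mul(3, -13) = -39)
Function('f')(l) = Add(-7, Mul(-39, l)) (Function('f')(l) = Add(Mul(-39, l), -7) = Add(-7, Mul(-39, l)))
Function('h')(k, Q) = Pow(Add(Q, Pow(109, Rational(1, 2))), -1) (Function('h')(k, Q) = Pow(Add(Pow(109, Rational(1, 2)), Q), -1) = Pow(Add(Q, Pow(109, Rational(1, 2))), -1))
Add(Function('h')(Function('f')(5), 10), Mul(-1, -33405)) = Add(Pow(Add(10, Pow(109, Rational(1, 2))), -1), Mul(-1, -33405)) = Add(Pow(Add(10, Pow(109, Rational(1, 2))), -1), 33405) = Add(33405, Pow(Add(10, Pow(109, Rational(1, 2))), -1))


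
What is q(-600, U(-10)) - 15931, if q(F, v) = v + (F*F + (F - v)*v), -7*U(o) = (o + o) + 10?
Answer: 16817351/49 ≈ 3.4321e+5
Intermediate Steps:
U(o) = -10/7 - 2*o/7 (U(o) = -((o + o) + 10)/7 = -(2*o + 10)/7 = -(10 + 2*o)/7 = -10/7 - 2*o/7)
q(F, v) = v + F² + v*(F - v) (q(F, v) = v + (F² + v*(F - v)) = v + F² + v*(F - v))
q(-600, U(-10)) - 15931 = ((-10/7 - 2/7*(-10)) + (-600)² - (-10/7 - 2/7*(-10))² - 600*(-10/7 - 2/7*(-10))) - 15931 = ((-10/7 + 20/7) + 360000 - (-10/7 + 20/7)² - 600*(-10/7 + 20/7)) - 15931 = (10/7 + 360000 - (10/7)² - 600*10/7) - 15931 = (10/7 + 360000 - 1*100/49 - 6000/7) - 15931 = (10/7 + 360000 - 100/49 - 6000/7) - 15931 = 17597970/49 - 15931 = 16817351/49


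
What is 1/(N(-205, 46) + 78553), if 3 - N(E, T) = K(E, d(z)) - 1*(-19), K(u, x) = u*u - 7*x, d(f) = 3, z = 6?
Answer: 1/36533 ≈ 2.7373e-5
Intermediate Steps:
K(u, x) = u**2 - 7*x
N(E, T) = 5 - E**2 (N(E, T) = 3 - ((E**2 - 7*3) - 1*(-19)) = 3 - ((E**2 - 21) + 19) = 3 - ((-21 + E**2) + 19) = 3 - (-2 + E**2) = 3 + (2 - E**2) = 5 - E**2)
1/(N(-205, 46) + 78553) = 1/((5 - 1*(-205)**2) + 78553) = 1/((5 - 1*42025) + 78553) = 1/((5 - 42025) + 78553) = 1/(-42020 + 78553) = 1/36533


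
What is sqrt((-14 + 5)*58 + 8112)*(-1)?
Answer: -sqrt(7590) ≈ -87.121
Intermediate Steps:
sqrt((-14 + 5)*58 + 8112)*(-1) = sqrt(-9*58 + 8112)*(-1) = sqrt(-522 + 8112)*(-1) = sqrt(7590)*(-1) = -sqrt(7590)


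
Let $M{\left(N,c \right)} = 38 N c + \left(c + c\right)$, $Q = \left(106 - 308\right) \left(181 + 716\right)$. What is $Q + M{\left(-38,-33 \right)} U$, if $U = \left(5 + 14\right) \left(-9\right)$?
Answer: $-8318400$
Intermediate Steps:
$Q = -181194$ ($Q = \left(-202\right) 897 = -181194$)
$M{\left(N,c \right)} = 2 c + 38 N c$ ($M{\left(N,c \right)} = 38 N c + 2 c = 2 c + 38 N c$)
$U = -171$ ($U = 19 \left(-9\right) = -171$)
$Q + M{\left(-38,-33 \right)} U = -181194 + 2 \left(-33\right) \left(1 + 19 \left(-38\right)\right) \left(-171\right) = -181194 + 2 \left(-33\right) \left(1 - 722\right) \left(-171\right) = -181194 + 2 \left(-33\right) \left(-721\right) \left(-171\right) = -181194 + 47586 \left(-171\right) = -181194 - 8137206 = -8318400$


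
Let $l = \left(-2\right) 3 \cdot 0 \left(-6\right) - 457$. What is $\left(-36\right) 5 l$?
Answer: $82260$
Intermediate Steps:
$l = -457$ ($l = \left(-6\right) 0 \left(-6\right) - 457 = 0 \left(-6\right) - 457 = 0 - 457 = -457$)
$\left(-36\right) 5 l = \left(-36\right) 5 \left(-457\right) = \left(-180\right) \left(-457\right) = 82260$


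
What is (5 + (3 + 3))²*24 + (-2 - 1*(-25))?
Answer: 2927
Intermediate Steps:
(5 + (3 + 3))²*24 + (-2 - 1*(-25)) = (5 + 6)²*24 + (-2 + 25) = 11²*24 + 23 = 121*24 + 23 = 2904 + 23 = 2927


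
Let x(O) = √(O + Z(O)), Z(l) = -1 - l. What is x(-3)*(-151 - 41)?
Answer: -192*I ≈ -192.0*I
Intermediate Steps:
x(O) = I (x(O) = √(O + (-1 - O)) = √(-1) = I)
x(-3)*(-151 - 41) = I*(-151 - 41) = I*(-192) = -192*I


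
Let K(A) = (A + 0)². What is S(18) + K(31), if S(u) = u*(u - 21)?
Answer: 907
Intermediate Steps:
K(A) = A²
S(u) = u*(-21 + u)
S(18) + K(31) = 18*(-21 + 18) + 31² = 18*(-3) + 961 = -54 + 961 = 907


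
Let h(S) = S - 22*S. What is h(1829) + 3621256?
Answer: 3582847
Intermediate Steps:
h(S) = -21*S
h(1829) + 3621256 = -21*1829 + 3621256 = -38409 + 3621256 = 3582847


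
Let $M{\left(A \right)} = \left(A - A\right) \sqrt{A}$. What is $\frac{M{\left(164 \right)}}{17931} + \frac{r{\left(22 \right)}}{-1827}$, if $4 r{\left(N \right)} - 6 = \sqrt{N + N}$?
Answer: $- \frac{1}{1218} - \frac{\sqrt{11}}{3654} \approx -0.0017287$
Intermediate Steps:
$r{\left(N \right)} = \frac{3}{2} + \frac{\sqrt{2} \sqrt{N}}{4}$ ($r{\left(N \right)} = \frac{3}{2} + \frac{\sqrt{N + N}}{4} = \frac{3}{2} + \frac{\sqrt{2 N}}{4} = \frac{3}{2} + \frac{\sqrt{2} \sqrt{N}}{4}$)
$M{\left(A \right)} = 0$ ($M{\left(A \right)} = 0 \sqrt{A} = 0$)
$\frac{M{\left(164 \right)}}{17931} + \frac{r{\left(22 \right)}}{-1827} = \frac{0}{17931} + \frac{\frac{3}{2} + \frac{\sqrt{2} \sqrt{22}}{4}}{-1827} = 0 \cdot \frac{1}{17931} + \left(\frac{3}{2} + \frac{\sqrt{11}}{2}\right) \left(- \frac{1}{1827}\right) = 0 - \left(\frac{1}{1218} + \frac{\sqrt{11}}{3654}\right) = - \frac{1}{1218} - \frac{\sqrt{11}}{3654}$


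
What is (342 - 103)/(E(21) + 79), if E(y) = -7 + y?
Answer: 239/93 ≈ 2.5699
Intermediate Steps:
(342 - 103)/(E(21) + 79) = (342 - 103)/((-7 + 21) + 79) = 239/(14 + 79) = 239/93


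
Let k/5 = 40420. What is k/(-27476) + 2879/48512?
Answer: -2431292949/333228928 ≈ -7.2962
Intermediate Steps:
k = 202100 (k = 5*40420 = 202100)
k/(-27476) + 2879/48512 = 202100/(-27476) + 2879/48512 = 202100*(-1/27476) + 2879*(1/48512) = -50525/6869 + 2879/48512 = -2431292949/333228928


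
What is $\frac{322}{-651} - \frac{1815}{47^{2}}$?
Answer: $- \frac{270409}{205437} \approx -1.3163$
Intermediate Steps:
$\frac{322}{-651} - \frac{1815}{47^{2}} = 322 \left(- \frac{1}{651}\right) - \frac{1815}{2209} = - \frac{46}{93} - \frac{1815}{2209} = - \frac{270409}{205437}$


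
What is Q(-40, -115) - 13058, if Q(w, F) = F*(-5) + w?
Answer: -12523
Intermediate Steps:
Q(w, F) = w - 5*F (Q(w, F) = -5*F + w = w - 5*F)
Q(-40, -115) - 13058 = (-40 - 5*(-115)) - 13058 = (-40 + 575) - 13058 = 535 - 13058 = -12523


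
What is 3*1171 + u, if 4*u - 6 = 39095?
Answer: 53153/4 ≈ 13288.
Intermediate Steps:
u = 39101/4 (u = 3/2 + (¼)*39095 = 3/2 + 39095/4 = 39101/4 ≈ 9775.3)
3*1171 + u = 3*1171 + 39101/4 = 3513 + 39101/4 = 53153/4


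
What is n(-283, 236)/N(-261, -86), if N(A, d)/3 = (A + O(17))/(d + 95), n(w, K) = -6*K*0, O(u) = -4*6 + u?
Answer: 0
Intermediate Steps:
O(u) = -24 + u
n(w, K) = 0
N(A, d) = 3*(-7 + A)/(95 + d) (N(A, d) = 3*((A + (-24 + 17))/(d + 95)) = 3*((A - 7)/(95 + d)) = 3*((-7 + A)/(95 + d)) = 3*(-7 + A)/(95 + d))
n(-283, 236)/N(-261, -86) = 0/((3*(-7 - 261)/(95 - 86))) = 0/((3*(-268)/9)) = 0/((3*(1/9)*(-268))) = 0/(-268/3) = 0*(-3/268) = 0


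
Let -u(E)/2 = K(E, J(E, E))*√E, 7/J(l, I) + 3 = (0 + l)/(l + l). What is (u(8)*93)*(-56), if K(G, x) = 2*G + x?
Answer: 1374912*√2/5 ≈ 3.8888e+5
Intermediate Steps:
J(l, I) = -14/5 (J(l, I) = 7/(-3 + (0 + l)/(l + l)) = 7/(-3 + l/((2*l))) = 7/(-3 + l*(1/(2*l))) = 7/(-3 + ½) = 7/(-5/2) = 7*(-⅖) = -14/5)
K(G, x) = x + 2*G
u(E) = -2*√E*(-14/5 + 2*E) (u(E) = -2*(-14/5 + 2*E)*√E = -2*√E*(-14/5 + 2*E))
(u(8)*93)*(-56) = ((√8*(28/5 - 4*8))*93)*(-56) = (((2*√2)*(28/5 - 32))*93)*(-56) = (((2*√2)*(-132/5))*93)*(-56) = (-264*√2/5*93)*(-56) = -24552*√2/5*(-56) = 1374912*√2/5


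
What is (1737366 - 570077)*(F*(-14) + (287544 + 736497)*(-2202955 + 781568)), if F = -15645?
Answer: -1699057245953725893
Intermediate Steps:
(1737366 - 570077)*(F*(-14) + (287544 + 736497)*(-2202955 + 781568)) = (1737366 - 570077)*(-15645*(-14) + (287544 + 736497)*(-2202955 + 781568)) = 1167289*(219030 + 1024041*(-1421387)) = 1167289*(219030 - 1455558564867) = 1167289*(-1455558345837) = -1699057245953725893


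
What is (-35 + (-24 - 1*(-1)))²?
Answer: 3364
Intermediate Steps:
(-35 + (-24 - 1*(-1)))² = (-35 + (-24 + 1))² = (-35 - 23)² = (-58)² = 3364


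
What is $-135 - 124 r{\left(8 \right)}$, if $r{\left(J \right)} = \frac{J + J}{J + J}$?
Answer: $-259$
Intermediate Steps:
$r{\left(J \right)} = 1$ ($r{\left(J \right)} = \frac{2 J}{2 J} = 2 J \frac{1}{2 J} = 1$)
$-135 - 124 r{\left(8 \right)} = -135 - 124 = -259$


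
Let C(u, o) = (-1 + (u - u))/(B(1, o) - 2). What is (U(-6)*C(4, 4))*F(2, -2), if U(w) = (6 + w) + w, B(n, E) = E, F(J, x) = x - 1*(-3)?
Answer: 3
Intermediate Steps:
F(J, x) = 3 + x (F(J, x) = x + 3 = 3 + x)
U(w) = 6 + 2*w
C(u, o) = -1/(-2 + o) (C(u, o) = (-1 + (u - u))/(o - 2) = (-1 + 0)/(-2 + o) = -1/(-2 + o))
(U(-6)*C(4, 4))*F(2, -2) = ((6 + 2*(-6))*(-1/(-2 + 4)))*(3 - 2) = ((6 - 12)*(-1/2))*1 = -(-6)/2*1 = -6*(-1/2)*1 = 3*1 = 3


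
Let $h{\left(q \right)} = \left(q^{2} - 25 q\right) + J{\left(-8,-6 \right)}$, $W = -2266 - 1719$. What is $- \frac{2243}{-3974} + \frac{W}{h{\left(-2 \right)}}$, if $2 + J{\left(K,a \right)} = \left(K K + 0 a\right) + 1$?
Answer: $- \frac{15573959}{464958} \approx -33.495$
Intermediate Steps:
$J{\left(K,a \right)} = -1 + K^{2}$ ($J{\left(K,a \right)} = -2 + \left(\left(K K + 0 a\right) + 1\right) = -2 + \left(\left(K^{2} + 0\right) + 1\right) = -2 + \left(K^{2} + 1\right) = -2 + \left(1 + K^{2}\right) = -1 + K^{2}$)
$W = -3985$
$h{\left(q \right)} = 63 + q^{2} - 25 q$ ($h{\left(q \right)} = \left(q^{2} - 25 q\right) - \left(1 - \left(-8\right)^{2}\right) = \left(q^{2} - 25 q\right) + \left(-1 + 64\right) = \left(q^{2} - 25 q\right) + 63 = 63 + q^{2} - 25 q$)
$- \frac{2243}{-3974} + \frac{W}{h{\left(-2 \right)}} = - \frac{2243}{-3974} - \frac{3985}{63 + \left(-2\right)^{2} - -50} = \left(-2243\right) \left(- \frac{1}{3974}\right) - \frac{3985}{63 + 4 + 50} = \frac{2243}{3974} - \frac{3985}{117} = - \frac{15573959}{464958}$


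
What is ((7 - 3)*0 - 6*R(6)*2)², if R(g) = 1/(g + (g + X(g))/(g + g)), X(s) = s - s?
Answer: 576/169 ≈ 3.4083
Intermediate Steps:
X(s) = 0
R(g) = 1/(½ + g) (R(g) = 1/(g + (g + 0)/(g + g)) = 1/(g + g/((2*g))) = 1/(g + g*(1/(2*g))) = 1/(g + ½) = 1/(½ + g))
((7 - 3)*0 - 6*R(6)*2)² = ((7 - 3)*0 - 12/(1 + 2*6)*2)² = (4*0 - 12/(1 + 12)*2)² = (0 - 12/13*2)² = (0 - 24/13)² = (-24/13)² = 576/169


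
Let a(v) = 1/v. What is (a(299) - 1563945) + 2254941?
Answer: 206607805/299 ≈ 6.9100e+5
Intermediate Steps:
(a(299) - 1563945) + 2254941 = (1/299 - 1563945) + 2254941 = -467619554/299 + 2254941 = 206607805/299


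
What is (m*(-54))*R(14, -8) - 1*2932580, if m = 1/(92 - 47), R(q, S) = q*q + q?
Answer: -2932832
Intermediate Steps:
R(q, S) = q + q² (R(q, S) = q² + q = q + q²)
m = 1/45 ≈ 0.022222
(m*(-54))*R(14, -8) - 1*2932580 = ((1/45)*(-54))*(14*(1 + 14)) - 1*2932580 = -84*15/5 - 2932580 = -6/5*210 - 2932580 = -252 - 2932580 = -2932832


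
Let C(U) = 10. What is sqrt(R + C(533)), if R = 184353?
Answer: sqrt(184363) ≈ 429.38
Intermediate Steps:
sqrt(R + C(533)) = sqrt(184353 + 10) = sqrt(184363)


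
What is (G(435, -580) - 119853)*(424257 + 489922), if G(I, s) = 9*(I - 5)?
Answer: -106029222957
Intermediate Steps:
G(I, s) = -45 + 9*I (G(I, s) = 9*(-5 + I) = -45 + 9*I)
(G(435, -580) - 119853)*(424257 + 489922) = ((-45 + 9*435) - 119853)*(424257 + 489922) = ((-45 + 3915) - 119853)*914179 = (3870 - 119853)*914179 = -115983*914179 = -106029222957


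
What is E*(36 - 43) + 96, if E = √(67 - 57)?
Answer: 96 - 7*√10 ≈ 73.864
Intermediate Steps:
E = √10 ≈ 3.1623
E*(36 - 43) + 96 = √10*(36 - 43) + 96 = √10*(-7) + 96 = -7*√10 + 96 = 96 - 7*√10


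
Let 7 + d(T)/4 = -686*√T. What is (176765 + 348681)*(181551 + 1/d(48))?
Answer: 615668902697856727/6453874 - 7356244*√3/460991 ≈ 9.5395e+10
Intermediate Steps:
d(T) = -28 - 2744*√T (d(T) = -28 + 4*(-686*√T) = -28 - 2744*√T)
(176765 + 348681)*(181551 + 1/d(48)) = (176765 + 348681)*(181551 + 1/(-28 - 10976*√3)) = 525446*(181551 + 1/(-28 - 10976*√3)) = 95395246746 + 525446/(-28 - 10976*√3)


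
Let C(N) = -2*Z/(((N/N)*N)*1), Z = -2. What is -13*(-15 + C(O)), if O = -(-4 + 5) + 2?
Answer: 143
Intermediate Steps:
O = 1 (O = -1*1 + 2 = -1 + 2 = 1)
C(N) = 4/N (C(N) = -(-4)/(((N/N)*N)*1) = -(-4)/((1*N)*1) = -(-4)/(N*1) = -(-4)/N = 4/N)
-13*(-15 + C(O)) = -13*(-15 + 4/1) = -13*(-15 + 4*1) = -13*(-15 + 4) = -13*(-11) = 143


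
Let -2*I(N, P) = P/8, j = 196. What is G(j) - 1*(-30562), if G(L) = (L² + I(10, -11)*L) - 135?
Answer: 275911/4 ≈ 68978.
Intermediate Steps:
I(N, P) = -P/16 (I(N, P) = -P/(2*8) = -P/16)
G(L) = -135 + L² + 11*L/16 (G(L) = (L² + (-1/16*(-11))*L) - 135 = (L² + 11*L/16) - 135 = -135 + L² + 11*L/16)
G(j) - 1*(-30562) = (-135 + 196² + (11/16)*196) - 1*(-30562) = (-135 + 38416 + 539/4) + 30562 = 153663/4 + 30562 = 275911/4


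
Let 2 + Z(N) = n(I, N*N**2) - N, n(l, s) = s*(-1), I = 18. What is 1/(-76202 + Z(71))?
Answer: -1/434186 ≈ -2.3032e-6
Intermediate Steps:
n(l, s) = -s
Z(N) = -2 - N - N**3 (Z(N) = -2 + (-N*N**2 - N) = -2 + (-N**3 - N) = -2 + (-N - N**3) = -2 - N - N**3)
1/(-76202 + Z(71)) = 1/(-76202 + (-2 - 1*71 - 1*71**3)) = 1/(-76202 + (-2 - 71 - 1*357911)) = 1/(-76202 + (-2 - 71 - 357911)) = 1/(-76202 - 357984) = 1/(-434186) = -1/434186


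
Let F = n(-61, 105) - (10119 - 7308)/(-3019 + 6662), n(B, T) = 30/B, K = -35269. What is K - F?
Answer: -7837302226/222223 ≈ -35268.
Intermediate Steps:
F = -280761/222223 (F = 30/(-61) - (10119 - 7308)/(-3019 + 6662) = 30*(-1/61) - 2811/3643 = -30/61 - 2811/3643 = -280761/222223 ≈ -1.2634)
K - F = -35269 - 1*(-280761/222223) = -35269 + 280761/222223 = -7837302226/222223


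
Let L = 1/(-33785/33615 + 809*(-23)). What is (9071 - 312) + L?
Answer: 1095765065339/125101618 ≈ 8759.0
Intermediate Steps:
L = -6723/125101618 (L = 1/(-33785*1/33615 - 18607) = 1/(-6757/6723 - 18607) = 1/(-125101618/6723) = -6723/125101618 ≈ -5.3740e-5)
(9071 - 312) + L = (9071 - 312) - 6723/125101618 = 8759 - 6723/125101618 = 1095765065339/125101618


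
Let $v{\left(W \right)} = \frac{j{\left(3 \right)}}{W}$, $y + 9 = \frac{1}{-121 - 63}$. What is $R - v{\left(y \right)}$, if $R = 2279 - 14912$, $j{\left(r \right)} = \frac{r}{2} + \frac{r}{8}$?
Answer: $- \frac{20932536}{1657} \approx -12633.0$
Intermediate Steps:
$j{\left(r \right)} = \frac{5 r}{8}$ ($j{\left(r \right)} = r \frac{1}{2} + r \frac{1}{8} = \frac{r}{2} + \frac{r}{8} = \frac{5 r}{8}$)
$y = - \frac{1657}{184}$ ($y = -9 + \frac{1}{-121 - 63} = -9 + \frac{1}{-184} = -9 - \frac{1}{184} = - \frac{1657}{184} \approx -9.0054$)
$v{\left(W \right)} = \frac{15}{8 W}$ ($v{\left(W \right)} = \frac{\frac{5}{8} \cdot 3}{W} = \frac{15}{8 W}$)
$R = -12633$
$R - v{\left(y \right)} = -12633 - \frac{15}{8 \left(- \frac{1657}{184}\right)} = -12633 - \frac{15}{8} \left(- \frac{184}{1657}\right) = -12633 - - \frac{345}{1657} = -12633 + \frac{345}{1657} = - \frac{20932536}{1657}$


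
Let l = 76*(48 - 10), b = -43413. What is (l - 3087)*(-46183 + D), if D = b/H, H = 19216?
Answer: 176611692259/19216 ≈ 9.1909e+6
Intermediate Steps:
D = -43413/19216 ≈ -2.2592
l = 2888 (l = 76*38 = 2888)
(l - 3087)*(-46183 + D) = (2888 - 3087)*(-46183 - 43413/19216) = -199*(-887495941/19216) = 176611692259/19216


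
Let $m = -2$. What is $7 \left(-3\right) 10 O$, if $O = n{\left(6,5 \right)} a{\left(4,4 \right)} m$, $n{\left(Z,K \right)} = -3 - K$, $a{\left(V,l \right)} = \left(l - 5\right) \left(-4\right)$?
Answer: $-13440$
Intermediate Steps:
$a{\left(V,l \right)} = 20 - 4 l$ ($a{\left(V,l \right)} = \left(-5 + l\right) \left(-4\right) = 20 - 4 l$)
$O = 64$ ($O = \left(-3 - 5\right) \left(20 - 16\right) \left(-2\right) = \left(-8\right) 4 \left(-2\right) = \left(-32\right) \left(-2\right) = 64$)
$7 \left(-3\right) 10 O = 7 \left(-3\right) 10 \cdot 64 = \left(-21\right) 10 \cdot 64 = \left(-210\right) 64 = -13440$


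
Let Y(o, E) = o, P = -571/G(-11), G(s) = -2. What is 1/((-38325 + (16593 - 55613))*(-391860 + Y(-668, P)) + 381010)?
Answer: 1/30360459170 ≈ 3.2938e-11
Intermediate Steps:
P = 571/2 (P = -571/(-2) = -571*(-1/2) = 571/2 ≈ 285.50)
1/((-38325 + (16593 - 55613))*(-391860 + Y(-668, P)) + 381010) = 1/((-38325 + (16593 - 55613))*(-391860 - 668) + 381010) = 1/((-38325 - 39020)*(-392528) + 381010) = 1/(-77345*(-392528) + 381010) = 1/(30360078160 + 381010) = 1/30360459170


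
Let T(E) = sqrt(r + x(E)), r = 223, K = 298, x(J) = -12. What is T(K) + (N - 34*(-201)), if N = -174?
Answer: 6660 + sqrt(211) ≈ 6674.5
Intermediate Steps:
T(E) = sqrt(211) (T(E) = sqrt(223 - 12) = sqrt(211))
T(K) + (N - 34*(-201)) = sqrt(211) + (-174 - 34*(-201)) = sqrt(211) + (-174 + 6834) = sqrt(211) + 6660 = 6660 + sqrt(211)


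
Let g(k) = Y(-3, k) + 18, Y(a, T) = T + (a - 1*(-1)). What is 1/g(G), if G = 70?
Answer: 1/86 ≈ 0.011628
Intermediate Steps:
Y(a, T) = 1 + T + a (Y(a, T) = T + (a + 1) = T + (1 + a) = 1 + T + a)
g(k) = 16 + k (g(k) = (1 + k - 3) + 18 = (-2 + k) + 18 = 16 + k)
1/g(G) = 1/(16 + 70) = 1/86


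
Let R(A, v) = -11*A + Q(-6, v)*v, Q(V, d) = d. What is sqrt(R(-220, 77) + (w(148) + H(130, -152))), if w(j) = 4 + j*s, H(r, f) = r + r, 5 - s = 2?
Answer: sqrt(9057) ≈ 95.168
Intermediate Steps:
s = 3 (s = 5 - 1*2 = 5 - 2 = 3)
H(r, f) = 2*r
w(j) = 4 + 3*j (w(j) = 4 + j*3 = 4 + 3*j)
R(A, v) = v**2 - 11*A (R(A, v) = -11*A + v*v = -11*A + v**2 = v**2 - 11*A)
sqrt(R(-220, 77) + (w(148) + H(130, -152))) = sqrt((77**2 - 11*(-220)) + ((4 + 3*148) + 2*130)) = sqrt((5929 + 2420) + ((4 + 444) + 260)) = sqrt(8349 + (448 + 260)) = sqrt(8349 + 708) = sqrt(9057)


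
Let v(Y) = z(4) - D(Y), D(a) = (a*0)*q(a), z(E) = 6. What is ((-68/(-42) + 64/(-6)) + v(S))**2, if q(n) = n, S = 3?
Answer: 4096/441 ≈ 9.2880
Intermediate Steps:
D(a) = 0 (D(a) = (a*0)*a = 0*a = 0)
v(Y) = 6 (v(Y) = 6 - 1*0 = 6 + 0 = 6)
((-68/(-42) + 64/(-6)) + v(S))**2 = ((-68/(-42) + 64/(-6)) + 6)**2 = ((-68*(-1/42) + 64*(-1/6)) + 6)**2 = ((34/21 - 32/3) + 6)**2 = (-190/21 + 6)**2 = (-64/21)**2 = 4096/441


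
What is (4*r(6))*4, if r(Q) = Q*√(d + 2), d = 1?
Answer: 96*√3 ≈ 166.28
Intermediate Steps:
r(Q) = Q*√3 (r(Q) = Q*√(1 + 2) = Q*√3)
(4*r(6))*4 = (4*(6*√3))*4 = (24*√3)*4 = 96*√3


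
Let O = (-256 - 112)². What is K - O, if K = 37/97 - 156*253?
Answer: -16964487/97 ≈ -1.7489e+5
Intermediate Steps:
O = 135424 (O = (-368)² = 135424)
K = -3828359/97 (K = 37*(1/97) - 39468 = 37/97 - 39468 = -3828359/97 ≈ -39468.)
K - O = -3828359/97 - 1*135424 = -3828359/97 - 135424 = -16964487/97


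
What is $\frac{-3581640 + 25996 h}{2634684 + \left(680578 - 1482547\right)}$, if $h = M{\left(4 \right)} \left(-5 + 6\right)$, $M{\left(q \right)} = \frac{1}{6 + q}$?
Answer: $- \frac{17895202}{9163575} \approx -1.9529$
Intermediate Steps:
$h = \frac{1}{10}$ ($h = \frac{-5 + 6}{6 + 4} = \frac{1}{10} \cdot 1 = \frac{1}{10} \approx 0.1$)
$\frac{-3581640 + 25996 h}{2634684 + \left(680578 - 1482547\right)} = \frac{-3581640 + 25996 \cdot \frac{1}{10}}{2634684 + \left(680578 - 1482547\right)} = \frac{-3581640 + \frac{12998}{5}}{2634684 - 801969} = - \frac{17895202}{5 \cdot 1832715} = \left(- \frac{17895202}{5}\right) \frac{1}{1832715} = - \frac{17895202}{9163575}$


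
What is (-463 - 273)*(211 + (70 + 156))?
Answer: -321632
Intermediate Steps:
(-463 - 273)*(211 + (70 + 156)) = -736*(211 + 226) = -736*437 = -321632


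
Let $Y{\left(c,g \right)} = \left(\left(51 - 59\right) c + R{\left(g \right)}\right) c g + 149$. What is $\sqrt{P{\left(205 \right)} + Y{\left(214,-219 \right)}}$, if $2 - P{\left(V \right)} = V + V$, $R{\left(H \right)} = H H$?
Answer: $i \sqrt{2167505893} \approx 46557.0 i$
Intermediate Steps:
$R{\left(H \right)} = H^{2}$
$P{\left(V \right)} = 2 - 2 V$ ($P{\left(V \right)} = 2 - \left(V + V\right) = 2 - 2 V$)
$Y{\left(c,g \right)} = 149 + c g \left(g^{2} - 8 c\right)$ ($Y{\left(c,g \right)} = \left(\left(51 - 59\right) c + g^{2}\right) c g + 149 = \left(- 8 c + g^{2}\right) c g + 149 = \left(g^{2} - 8 c\right) c g + 149 = c \left(g^{2} - 8 c\right) g + 149 = c g \left(g^{2} - 8 c\right) + 149 = 149 + c g \left(g^{2} - 8 c\right)$)
$\sqrt{P{\left(205 \right)} + Y{\left(214,-219 \right)}} = \sqrt{\left(2 - 410\right) + \left(149 + 214 \left(-219\right)^{3} - - 1752 \cdot 214^{2}\right)} = \sqrt{\left(2 - 410\right) + \left(149 + 214 \left(-10503459\right) - \left(-1752\right) 45796\right)} = \sqrt{-408 + \left(149 - 2247740226 + 80234592\right)} = \sqrt{-408 - 2167505485} = \sqrt{-2167505893} = i \sqrt{2167505893}$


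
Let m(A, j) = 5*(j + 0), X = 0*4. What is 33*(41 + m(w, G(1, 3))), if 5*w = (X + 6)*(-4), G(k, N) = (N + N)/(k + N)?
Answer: 3201/2 ≈ 1600.5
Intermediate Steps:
X = 0
G(k, N) = 2*N/(N + k) (G(k, N) = (2*N)/(N + k) = 2*N/(N + k))
w = -24/5 (w = ((0 + 6)*(-4))/5 = (6*(-4))/5 = (⅕)*(-24) = -24/5 ≈ -4.8000)
m(A, j) = 5*j
33*(41 + m(w, G(1, 3))) = 33*(41 + 5*(2*3/(3 + 1))) = 33*(41 + 5*(2*3/4)) = 33*(41 + 5*(2*3*(¼))) = 33*(41 + 5*(3/2)) = 33*(41 + 15/2) = 33*(97/2) = 3201/2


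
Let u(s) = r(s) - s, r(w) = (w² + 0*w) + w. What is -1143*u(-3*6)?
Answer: -370332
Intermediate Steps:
r(w) = w + w² (r(w) = (w² + 0) + w = w² + w = w + w²)
u(s) = -s + s*(1 + s) (u(s) = s*(1 + s) - s = -s + s*(1 + s))
-1143*u(-3*6) = -1143*(-3*6)² = -1143*(-18)² = -1143*324 = -370332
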